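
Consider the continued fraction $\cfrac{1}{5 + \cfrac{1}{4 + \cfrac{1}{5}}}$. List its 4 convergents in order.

0/1, 1/5, 4/21, 21/110

Using the convergent recurrence p_i = a_i*p_{i-1} + p_{i-2}, q_i = a_i*q_{i-1} + q_{i-2} with p_{-2}=0, p_{-1}=1, q_{-2}=1, q_{-1}=0:
  i=0: a_0=0, p_0 = 0*1 + 0 = 0, q_0 = 0*0 + 1 = 1.
  i=1: a_1=5, p_1 = 5*0 + 1 = 1, q_1 = 5*1 + 0 = 5.
  i=2: a_2=4, p_2 = 4*1 + 0 = 4, q_2 = 4*5 + 1 = 21.
  i=3: a_3=5, p_3 = 5*4 + 1 = 21, q_3 = 5*21 + 5 = 110.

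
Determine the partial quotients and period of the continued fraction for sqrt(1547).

Write x_i = (sqrt(1547) + m_i)/d_i with (m_0, d_0) = (0, 1). a_0 = floor(sqrt(1547)) = 39, since 39^2 = 1521 <= 1547 < 1600 = 40^2.
Iterate m_{i+1} = d_i*a_i - m_i, d_{i+1} = (1547 - m_{i+1}^2)/d_i, a_{i+1} = floor((a_0 + m_{i+1})/d_{i+1}):
  m_1 = 1*39 - 0 = 39, d_1 = (1547 - 39^2)/1 = 26/1 = 26, a_1 = floor((39 + 39)/26) = 3.
  m_2 = 26*3 - 39 = 39, d_2 = (1547 - 39^2)/26 = 26/26 = 1, a_2 = floor((39 + 39)/1) = 78.
  m_3 = 1*78 - 39 = 39, d_3 = (1547 - 39^2)/1 = 26/1 = 26: (m_3, d_3) = (m_1, d_1) = (39, 26), so from here the quotients repeat a_1, a_2; the period length is 2.
Hence the expansion of sqrt(1547) is a_0 = 39 followed by the repeating block 3, 78 (period 2).

[39; (3, 78)]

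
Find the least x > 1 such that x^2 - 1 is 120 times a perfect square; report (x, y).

(x, y) = (11, 1)

First expand sqrt(120) as a continued fraction. With x_i = (sqrt(120) + m_i)/d_i and (m_0, d_0) = (0, 1): a_0 = floor(sqrt(120)) = 10, since 10^2 = 100 <= 120 < 121 = 11^2.
Iterate m_{i+1} = d_i*a_i - m_i, d_{i+1} = (120 - m_{i+1}^2)/d_i, a_{i+1} = floor((a_0 + m_{i+1})/d_{i+1}):
  m_1 = 1*10 - 0 = 10, d_1 = (120 - 10^2)/1 = 20/1 = 20, a_1 = floor((10 + 10)/20) = 1.
  m_2 = 20*1 - 10 = 10, d_2 = (120 - 10^2)/20 = 20/20 = 1, a_2 = floor((10 + 10)/1) = 20.
  m_3 = 1*20 - 10 = 10, d_3 = (120 - 10^2)/1 = 20/1 = 20: (m_3, d_3) = (m_1, d_1) = (10, 20), so from here the quotients repeat a_1, a_2; the period length is 2.
So sqrt(120) = [10; (1, 20)] with period length k = 2.
k is even, so the fundamental solution of x^2 - 120y^2 = 1 is (p_{k-1}, q_{k-1}) = (p_1, q_1); compute convergents through index 1.
Convergents (p_i = a_i*p_{i-1} + p_{i-2}, q_i = a_i*q_{i-1} + q_{i-2} with p_{-2}=0, p_{-1}=1, q_{-2}=1, q_{-1}=0):
  i=0: a_0=10, p_0 = 10*1 + 0 = 10, q_0 = 10*0 + 1 = 1.
  i=1: a_1=1, p_1 = 1*10 + 1 = 11, q_1 = 1*1 + 0 = 1.
Check: 11^2 - 120*1^2 = 121 - 120 = 1, so (x, y) = (11, 1) solves the equation, and by the theorem it is the least positive solution.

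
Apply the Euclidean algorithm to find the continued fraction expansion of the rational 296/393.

[0; 1, 3, 19, 2, 2]

Run the Euclidean algorithm on 296 and 393; the successive quotients are the partial quotients a_0, a_1, ... (each step inverts the fractional part left over by the previous one):
  296 = 0*393 + 296, so a_0 = 0.
  393 = 1*296 + 97, so a_1 = 1.
  296 = 3*97 + 5, so a_2 = 3.
  97 = 19*5 + 2, so a_3 = 19.
  5 = 2*2 + 1, so a_4 = 2.
  2 = 2*1 + 0, so a_5 = 2.
The remainder reaches 0 after 6 divisions, so the expansion has 6 partial quotients, read off in order.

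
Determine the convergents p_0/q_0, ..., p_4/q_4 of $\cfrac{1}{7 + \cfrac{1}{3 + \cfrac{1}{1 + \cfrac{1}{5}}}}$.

0/1, 1/7, 3/22, 4/29, 23/167

Using the convergent recurrence p_i = a_i*p_{i-1} + p_{i-2}, q_i = a_i*q_{i-1} + q_{i-2} with p_{-2}=0, p_{-1}=1, q_{-2}=1, q_{-1}=0:
  i=0: a_0=0, p_0 = 0*1 + 0 = 0, q_0 = 0*0 + 1 = 1.
  i=1: a_1=7, p_1 = 7*0 + 1 = 1, q_1 = 7*1 + 0 = 7.
  i=2: a_2=3, p_2 = 3*1 + 0 = 3, q_2 = 3*7 + 1 = 22.
  i=3: a_3=1, p_3 = 1*3 + 1 = 4, q_3 = 1*22 + 7 = 29.
  i=4: a_4=5, p_4 = 5*4 + 3 = 23, q_4 = 5*29 + 22 = 167.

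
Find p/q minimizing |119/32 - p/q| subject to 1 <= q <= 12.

Expand x = 119/32 as a continued fraction with the Euclidean algorithm:
  119 = 3*32 + 23, so a_0 = 3.
  32 = 1*23 + 9, so a_1 = 1.
  23 = 2*9 + 5, so a_2 = 2.
  9 = 1*5 + 4, so a_3 = 1.
  5 = 1*4 + 1, so a_4 = 1.
  4 = 4*1 + 0, so a_5 = 4.
so x = [3; 1, 2, 1, 1, 4].
Convergents (p_i = a_i*p_{i-1} + p_{i-2}, q_i = a_i*q_{i-1} + q_{i-2} with p_{-2}=0, p_{-1}=1, q_{-2}=1, q_{-1}=0), until the denominator exceeds 12:
  i=0: a_0=3, p_0 = 3*1 + 0 = 3, q_0 = 3*0 + 1 = 1.
  i=1: a_1=1, p_1 = 1*3 + 1 = 4, q_1 = 1*1 + 0 = 1.
  i=2: a_2=2, p_2 = 2*4 + 3 = 11, q_2 = 2*1 + 1 = 3.
  i=3: a_3=1, p_3 = 1*11 + 4 = 15, q_3 = 1*3 + 1 = 4.
  i=4: a_4=1, p_4 = 1*15 + 11 = 26, q_4 = 1*4 + 3 = 7.
  i=5: a_5=4, p_5 = 4*26 + 15 = 119, q_5 = 4*7 + 4 = 32.
q_5 = 32 > 12, so the last convergent with denominator <= 12 is p_4/q_4 = 26/7.
The closest fraction with denominator <= 12 is either p_4/q_4 or the intermediate fraction (k*p_4 + p_3)/(k*q_4 + q_3) with the largest k >= 1 whose denominator stays <= 12; these approach x as k grows, and every other convergent or intermediate fraction in range is farther away.
Largest k: floor((12 - q_3)/q_4) = floor((12 - 4)/7) = 1.
That gives (1*26 + 15)/(1*7 + 4) = 41/11.
Compare the errors: |x - 26/7| = |119*7 - 26*32|/(32*7) = 1/224, and |x - 41/11| = |119*11 - 41*32|/(32*11) = 3/352.
Cross-multiplying, 1*352 = 352 < 672 = 3*224, so 1/224 is smaller: the convergent 26/7 is closer to x than 41/11.

26/7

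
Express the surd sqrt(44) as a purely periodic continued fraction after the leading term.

Write x_i = (sqrt(44) + m_i)/d_i with (m_0, d_0) = (0, 1). a_0 = floor(sqrt(44)) = 6, since 6^2 = 36 <= 44 < 49 = 7^2.
Iterate m_{i+1} = d_i*a_i - m_i, d_{i+1} = (44 - m_{i+1}^2)/d_i, a_{i+1} = floor((a_0 + m_{i+1})/d_{i+1}):
  m_1 = 1*6 - 0 = 6, d_1 = (44 - 6^2)/1 = 8/1 = 8, a_1 = floor((6 + 6)/8) = 1.
  m_2 = 8*1 - 6 = 2, d_2 = (44 - 2^2)/8 = 40/8 = 5, a_2 = floor((6 + 2)/5) = 1.
  m_3 = 5*1 - 2 = 3, d_3 = (44 - 3^2)/5 = 35/5 = 7, a_3 = floor((6 + 3)/7) = 1.
  m_4 = 7*1 - 3 = 4, d_4 = (44 - 4^2)/7 = 28/7 = 4, a_4 = floor((6 + 4)/4) = 2.
  m_5 = 4*2 - 4 = 4, d_5 = (44 - 4^2)/4 = 28/4 = 7, a_5 = floor((6 + 4)/7) = 1.
  m_6 = 7*1 - 4 = 3, d_6 = (44 - 3^2)/7 = 35/7 = 5, a_6 = floor((6 + 3)/5) = 1.
  m_7 = 5*1 - 3 = 2, d_7 = (44 - 2^2)/5 = 40/5 = 8, a_7 = floor((6 + 2)/8) = 1.
  m_8 = 8*1 - 2 = 6, d_8 = (44 - 6^2)/8 = 8/8 = 1, a_8 = floor((6 + 6)/1) = 12.
  m_9 = 1*12 - 6 = 6, d_9 = (44 - 6^2)/1 = 8/1 = 8: (m_9, d_9) = (m_1, d_1) = (6, 8), so from here the quotients repeat a_1, ..., a_8; the period length is 8.
Hence the expansion of sqrt(44) is a_0 = 6 followed by the repeating block 1, 1, 1, 2, 1, 1, 1, 12 (period 8).

[6; (1, 1, 1, 2, 1, 1, 1, 12)]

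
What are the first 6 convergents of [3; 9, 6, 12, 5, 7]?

3/1, 28/9, 171/55, 2080/669, 10571/3400, 76077/24469

Using the convergent recurrence p_i = a_i*p_{i-1} + p_{i-2}, q_i = a_i*q_{i-1} + q_{i-2} with p_{-2}=0, p_{-1}=1, q_{-2}=1, q_{-1}=0:
  i=0: a_0=3, p_0 = 3*1 + 0 = 3, q_0 = 3*0 + 1 = 1.
  i=1: a_1=9, p_1 = 9*3 + 1 = 28, q_1 = 9*1 + 0 = 9.
  i=2: a_2=6, p_2 = 6*28 + 3 = 171, q_2 = 6*9 + 1 = 55.
  i=3: a_3=12, p_3 = 12*171 + 28 = 2080, q_3 = 12*55 + 9 = 669.
  i=4: a_4=5, p_4 = 5*2080 + 171 = 10571, q_4 = 5*669 + 55 = 3400.
  i=5: a_5=7, p_5 = 7*10571 + 2080 = 76077, q_5 = 7*3400 + 669 = 24469.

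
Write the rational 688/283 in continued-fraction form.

[2; 2, 3, 7, 1, 4]

Run the Euclidean algorithm on 688 and 283; the successive quotients are the partial quotients a_0, a_1, ... (each step inverts the fractional part left over by the previous one):
  688 = 2*283 + 122, so a_0 = 2.
  283 = 2*122 + 39, so a_1 = 2.
  122 = 3*39 + 5, so a_2 = 3.
  39 = 7*5 + 4, so a_3 = 7.
  5 = 1*4 + 1, so a_4 = 1.
  4 = 4*1 + 0, so a_5 = 4.
The remainder reaches 0 after 6 divisions, so the expansion has 6 partial quotients, read off in order.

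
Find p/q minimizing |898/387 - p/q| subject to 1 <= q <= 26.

Expand x = 898/387 as a continued fraction with the Euclidean algorithm:
  898 = 2*387 + 124, so a_0 = 2.
  387 = 3*124 + 15, so a_1 = 3.
  124 = 8*15 + 4, so a_2 = 8.
  15 = 3*4 + 3, so a_3 = 3.
  4 = 1*3 + 1, so a_4 = 1.
  3 = 3*1 + 0, so a_5 = 3.
so x = [2; 3, 8, 3, 1, 3].
Convergents (p_i = a_i*p_{i-1} + p_{i-2}, q_i = a_i*q_{i-1} + q_{i-2} with p_{-2}=0, p_{-1}=1, q_{-2}=1, q_{-1}=0), until the denominator exceeds 26:
  i=0: a_0=2, p_0 = 2*1 + 0 = 2, q_0 = 2*0 + 1 = 1.
  i=1: a_1=3, p_1 = 3*2 + 1 = 7, q_1 = 3*1 + 0 = 3.
  i=2: a_2=8, p_2 = 8*7 + 2 = 58, q_2 = 8*3 + 1 = 25.
  i=3: a_3=3, p_3 = 3*58 + 7 = 181, q_3 = 3*25 + 3 = 78.
q_3 = 78 > 26, so the last convergent with denominator <= 26 is p_2/q_2 = 58/25.
The closest fraction with denominator <= 26 is either p_2/q_2 or the intermediate fraction (k*p_2 + p_1)/(k*q_2 + q_1) with the largest k >= 1 whose denominator stays <= 26; these approach x as k grows, and every other convergent or intermediate fraction in range is farther away.
Largest k: floor((26 - q_1)/q_2) = floor((26 - 3)/25) = 0.
Since k = 0, no intermediate fraction beyond p_2/q_2 has denominator <= 26, so the convergent 58/25 is the closest (its error is |898*25 - 58*387|/(387*25) = 4/9675).

58/25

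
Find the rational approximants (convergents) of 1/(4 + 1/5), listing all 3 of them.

0/1, 1/4, 5/21

Using the convergent recurrence p_i = a_i*p_{i-1} + p_{i-2}, q_i = a_i*q_{i-1} + q_{i-2} with p_{-2}=0, p_{-1}=1, q_{-2}=1, q_{-1}=0:
  i=0: a_0=0, p_0 = 0*1 + 0 = 0, q_0 = 0*0 + 1 = 1.
  i=1: a_1=4, p_1 = 4*0 + 1 = 1, q_1 = 4*1 + 0 = 4.
  i=2: a_2=5, p_2 = 5*1 + 0 = 5, q_2 = 5*4 + 1 = 21.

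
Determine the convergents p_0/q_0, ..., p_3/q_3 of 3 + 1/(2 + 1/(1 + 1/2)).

3/1, 7/2, 10/3, 27/8

Using the convergent recurrence p_i = a_i*p_{i-1} + p_{i-2}, q_i = a_i*q_{i-1} + q_{i-2} with p_{-2}=0, p_{-1}=1, q_{-2}=1, q_{-1}=0:
  i=0: a_0=3, p_0 = 3*1 + 0 = 3, q_0 = 3*0 + 1 = 1.
  i=1: a_1=2, p_1 = 2*3 + 1 = 7, q_1 = 2*1 + 0 = 2.
  i=2: a_2=1, p_2 = 1*7 + 3 = 10, q_2 = 1*2 + 1 = 3.
  i=3: a_3=2, p_3 = 2*10 + 7 = 27, q_3 = 2*3 + 2 = 8.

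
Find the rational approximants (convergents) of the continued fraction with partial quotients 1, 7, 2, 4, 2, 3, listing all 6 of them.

Using the convergent recurrence p_i = a_i*p_{i-1} + p_{i-2}, q_i = a_i*q_{i-1} + q_{i-2} with p_{-2}=0, p_{-1}=1, q_{-2}=1, q_{-1}=0:
  i=0: a_0=1, p_0 = 1*1 + 0 = 1, q_0 = 1*0 + 1 = 1.
  i=1: a_1=7, p_1 = 7*1 + 1 = 8, q_1 = 7*1 + 0 = 7.
  i=2: a_2=2, p_2 = 2*8 + 1 = 17, q_2 = 2*7 + 1 = 15.
  i=3: a_3=4, p_3 = 4*17 + 8 = 76, q_3 = 4*15 + 7 = 67.
  i=4: a_4=2, p_4 = 2*76 + 17 = 169, q_4 = 2*67 + 15 = 149.
  i=5: a_5=3, p_5 = 3*169 + 76 = 583, q_5 = 3*149 + 67 = 514.

1/1, 8/7, 17/15, 76/67, 169/149, 583/514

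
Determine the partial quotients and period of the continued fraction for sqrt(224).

Write x_i = (sqrt(224) + m_i)/d_i with (m_0, d_0) = (0, 1). a_0 = floor(sqrt(224)) = 14, since 14^2 = 196 <= 224 < 225 = 15^2.
Iterate m_{i+1} = d_i*a_i - m_i, d_{i+1} = (224 - m_{i+1}^2)/d_i, a_{i+1} = floor((a_0 + m_{i+1})/d_{i+1}):
  m_1 = 1*14 - 0 = 14, d_1 = (224 - 14^2)/1 = 28/1 = 28, a_1 = floor((14 + 14)/28) = 1.
  m_2 = 28*1 - 14 = 14, d_2 = (224 - 14^2)/28 = 28/28 = 1, a_2 = floor((14 + 14)/1) = 28.
  m_3 = 1*28 - 14 = 14, d_3 = (224 - 14^2)/1 = 28/1 = 28: (m_3, d_3) = (m_1, d_1) = (14, 28), so from here the quotients repeat a_1, a_2; the period length is 2.
Hence the expansion of sqrt(224) is a_0 = 14 followed by the repeating block 1, 28 (period 2).

[14; (1, 28)]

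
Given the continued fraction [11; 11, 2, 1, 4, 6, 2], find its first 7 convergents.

Using the convergent recurrence p_i = a_i*p_{i-1} + p_{i-2}, q_i = a_i*q_{i-1} + q_{i-2} with p_{-2}=0, p_{-1}=1, q_{-2}=1, q_{-1}=0:
  i=0: a_0=11, p_0 = 11*1 + 0 = 11, q_0 = 11*0 + 1 = 1.
  i=1: a_1=11, p_1 = 11*11 + 1 = 122, q_1 = 11*1 + 0 = 11.
  i=2: a_2=2, p_2 = 2*122 + 11 = 255, q_2 = 2*11 + 1 = 23.
  i=3: a_3=1, p_3 = 1*255 + 122 = 377, q_3 = 1*23 + 11 = 34.
  i=4: a_4=4, p_4 = 4*377 + 255 = 1763, q_4 = 4*34 + 23 = 159.
  i=5: a_5=6, p_5 = 6*1763 + 377 = 10955, q_5 = 6*159 + 34 = 988.
  i=6: a_6=2, p_6 = 2*10955 + 1763 = 23673, q_6 = 2*988 + 159 = 2135.

11/1, 122/11, 255/23, 377/34, 1763/159, 10955/988, 23673/2135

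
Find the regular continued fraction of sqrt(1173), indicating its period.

Write x_i = (sqrt(1173) + m_i)/d_i with (m_0, d_0) = (0, 1). a_0 = floor(sqrt(1173)) = 34, since 34^2 = 1156 <= 1173 < 1225 = 35^2.
Iterate m_{i+1} = d_i*a_i - m_i, d_{i+1} = (1173 - m_{i+1}^2)/d_i, a_{i+1} = floor((a_0 + m_{i+1})/d_{i+1}):
  m_1 = 1*34 - 0 = 34, d_1 = (1173 - 34^2)/1 = 17/1 = 17, a_1 = floor((34 + 34)/17) = 4.
  m_2 = 17*4 - 34 = 34, d_2 = (1173 - 34^2)/17 = 17/17 = 1, a_2 = floor((34 + 34)/1) = 68.
  m_3 = 1*68 - 34 = 34, d_3 = (1173 - 34^2)/1 = 17/1 = 17: (m_3, d_3) = (m_1, d_1) = (34, 17), so from here the quotients repeat a_1, a_2; the period length is 2.
Hence the expansion of sqrt(1173) is a_0 = 34 followed by the repeating block 4, 68 (period 2).

[34; (4, 68)]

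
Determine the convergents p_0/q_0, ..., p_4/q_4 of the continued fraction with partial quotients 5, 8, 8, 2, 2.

5/1, 41/8, 333/65, 707/138, 1747/341

Using the convergent recurrence p_i = a_i*p_{i-1} + p_{i-2}, q_i = a_i*q_{i-1} + q_{i-2} with p_{-2}=0, p_{-1}=1, q_{-2}=1, q_{-1}=0:
  i=0: a_0=5, p_0 = 5*1 + 0 = 5, q_0 = 5*0 + 1 = 1.
  i=1: a_1=8, p_1 = 8*5 + 1 = 41, q_1 = 8*1 + 0 = 8.
  i=2: a_2=8, p_2 = 8*41 + 5 = 333, q_2 = 8*8 + 1 = 65.
  i=3: a_3=2, p_3 = 2*333 + 41 = 707, q_3 = 2*65 + 8 = 138.
  i=4: a_4=2, p_4 = 2*707 + 333 = 1747, q_4 = 2*138 + 65 = 341.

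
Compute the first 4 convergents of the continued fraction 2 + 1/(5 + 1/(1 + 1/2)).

2/1, 11/5, 13/6, 37/17

Using the convergent recurrence p_i = a_i*p_{i-1} + p_{i-2}, q_i = a_i*q_{i-1} + q_{i-2} with p_{-2}=0, p_{-1}=1, q_{-2}=1, q_{-1}=0:
  i=0: a_0=2, p_0 = 2*1 + 0 = 2, q_0 = 2*0 + 1 = 1.
  i=1: a_1=5, p_1 = 5*2 + 1 = 11, q_1 = 5*1 + 0 = 5.
  i=2: a_2=1, p_2 = 1*11 + 2 = 13, q_2 = 1*5 + 1 = 6.
  i=3: a_3=2, p_3 = 2*13 + 11 = 37, q_3 = 2*6 + 5 = 17.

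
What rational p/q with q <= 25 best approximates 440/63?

7/1

Expand x = 440/63 as a continued fraction with the Euclidean algorithm:
  440 = 6*63 + 62, so a_0 = 6.
  63 = 1*62 + 1, so a_1 = 1.
  62 = 62*1 + 0, so a_2 = 62.
so x = [6; 1, 62].
Convergents (p_i = a_i*p_{i-1} + p_{i-2}, q_i = a_i*q_{i-1} + q_{i-2} with p_{-2}=0, p_{-1}=1, q_{-2}=1, q_{-1}=0), until the denominator exceeds 25:
  i=0: a_0=6, p_0 = 6*1 + 0 = 6, q_0 = 6*0 + 1 = 1.
  i=1: a_1=1, p_1 = 1*6 + 1 = 7, q_1 = 1*1 + 0 = 1.
  i=2: a_2=62, p_2 = 62*7 + 6 = 440, q_2 = 62*1 + 1 = 63.
q_2 = 63 > 25, so the last convergent with denominator <= 25 is p_1/q_1 = 7/1.
The closest fraction with denominator <= 25 is either p_1/q_1 or the intermediate fraction (k*p_1 + p_0)/(k*q_1 + q_0) with the largest k >= 1 whose denominator stays <= 25; these approach x as k grows, and every other convergent or intermediate fraction in range is farther away.
Largest k: floor((25 - q_0)/q_1) = floor((25 - 1)/1) = 24.
That gives (24*7 + 6)/(24*1 + 1) = 174/25.
Compare the errors: |x - 7/1| = |440*1 - 7*63|/(63*1) = 1/63, and |x - 174/25| = |440*25 - 174*63|/(63*25) = 38/1575.
Cross-multiplying, 1*1575 = 1575 < 2394 = 38*63, so 1/63 is smaller: the convergent 7/1 is closer to x than 174/25.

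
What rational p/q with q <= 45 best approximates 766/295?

109/42

Expand x = 766/295 as a continued fraction with the Euclidean algorithm:
  766 = 2*295 + 176, so a_0 = 2.
  295 = 1*176 + 119, so a_1 = 1.
  176 = 1*119 + 57, so a_2 = 1.
  119 = 2*57 + 5, so a_3 = 2.
  57 = 11*5 + 2, so a_4 = 11.
  5 = 2*2 + 1, so a_5 = 2.
  2 = 2*1 + 0, so a_6 = 2.
so x = [2; 1, 1, 2, 11, 2, 2].
Convergents (p_i = a_i*p_{i-1} + p_{i-2}, q_i = a_i*q_{i-1} + q_{i-2} with p_{-2}=0, p_{-1}=1, q_{-2}=1, q_{-1}=0), until the denominator exceeds 45:
  i=0: a_0=2, p_0 = 2*1 + 0 = 2, q_0 = 2*0 + 1 = 1.
  i=1: a_1=1, p_1 = 1*2 + 1 = 3, q_1 = 1*1 + 0 = 1.
  i=2: a_2=1, p_2 = 1*3 + 2 = 5, q_2 = 1*1 + 1 = 2.
  i=3: a_3=2, p_3 = 2*5 + 3 = 13, q_3 = 2*2 + 1 = 5.
  i=4: a_4=11, p_4 = 11*13 + 5 = 148, q_4 = 11*5 + 2 = 57.
q_4 = 57 > 45, so the last convergent with denominator <= 45 is p_3/q_3 = 13/5.
The closest fraction with denominator <= 45 is either p_3/q_3 or the intermediate fraction (k*p_3 + p_2)/(k*q_3 + q_2) with the largest k >= 1 whose denominator stays <= 45; these approach x as k grows, and every other convergent or intermediate fraction in range is farther away.
Largest k: floor((45 - q_2)/q_3) = floor((45 - 2)/5) = 8.
That gives (8*13 + 5)/(8*5 + 2) = 109/42.
Compare the errors: |x - 13/5| = |766*5 - 13*295|/(295*5) = 5/1475, and |x - 109/42| = |766*42 - 109*295|/(295*42) = 17/12390.
Cross-multiplying, 17*1475 = 25075 < 61950 = 5*12390, so 17/12390 is smaller: the intermediate fraction 109/42 is closer to x than 13/5.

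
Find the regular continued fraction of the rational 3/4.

Run the Euclidean algorithm on 3 and 4; the successive quotients are the partial quotients a_0, a_1, ... (each step inverts the fractional part left over by the previous one):
  3 = 0*4 + 3, so a_0 = 0.
  4 = 1*3 + 1, so a_1 = 1.
  3 = 3*1 + 0, so a_2 = 3.
The remainder reaches 0 after 3 divisions, so the expansion has 3 partial quotients, read off in order.

[0; 1, 3]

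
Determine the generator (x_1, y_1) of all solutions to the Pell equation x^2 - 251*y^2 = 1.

(x, y) = (3674890, 231957)

First expand sqrt(251) as a continued fraction. With x_i = (sqrt(251) + m_i)/d_i and (m_0, d_0) = (0, 1): a_0 = floor(sqrt(251)) = 15, since 15^2 = 225 <= 251 < 256 = 16^2.
Iterate m_{i+1} = d_i*a_i - m_i, d_{i+1} = (251 - m_{i+1}^2)/d_i, a_{i+1} = floor((a_0 + m_{i+1})/d_{i+1}):
  m_1 = 1*15 - 0 = 15, d_1 = (251 - 15^2)/1 = 26/1 = 26, a_1 = floor((15 + 15)/26) = 1.
  m_2 = 26*1 - 15 = 11, d_2 = (251 - 11^2)/26 = 130/26 = 5, a_2 = floor((15 + 11)/5) = 5.
  m_3 = 5*5 - 11 = 14, d_3 = (251 - 14^2)/5 = 55/5 = 11, a_3 = floor((15 + 14)/11) = 2.
  m_4 = 11*2 - 14 = 8, d_4 = (251 - 8^2)/11 = 187/11 = 17, a_4 = floor((15 + 8)/17) = 1.
  m_5 = 17*1 - 8 = 9, d_5 = (251 - 9^2)/17 = 170/17 = 10, a_5 = floor((15 + 9)/10) = 2.
  m_6 = 10*2 - 9 = 11, d_6 = (251 - 11^2)/10 = 130/10 = 13, a_6 = floor((15 + 11)/13) = 2.
  m_7 = 13*2 - 11 = 15, d_7 = (251 - 15^2)/13 = 26/13 = 2, a_7 = floor((15 + 15)/2) = 15.
  m_8 = 2*15 - 15 = 15, d_8 = (251 - 15^2)/2 = 26/2 = 13, a_8 = floor((15 + 15)/13) = 2.
  m_9 = 13*2 - 15 = 11, d_9 = (251 - 11^2)/13 = 130/13 = 10, a_9 = floor((15 + 11)/10) = 2.
  m_10 = 10*2 - 11 = 9, d_10 = (251 - 9^2)/10 = 170/10 = 17, a_10 = floor((15 + 9)/17) = 1.
  m_11 = 17*1 - 9 = 8, d_11 = (251 - 8^2)/17 = 187/17 = 11, a_11 = floor((15 + 8)/11) = 2.
  m_12 = 11*2 - 8 = 14, d_12 = (251 - 14^2)/11 = 55/11 = 5, a_12 = floor((15 + 14)/5) = 5.
  m_13 = 5*5 - 14 = 11, d_13 = (251 - 11^2)/5 = 130/5 = 26, a_13 = floor((15 + 11)/26) = 1.
  m_14 = 26*1 - 11 = 15, d_14 = (251 - 15^2)/26 = 26/26 = 1, a_14 = floor((15 + 15)/1) = 30.
  m_15 = 1*30 - 15 = 15, d_15 = (251 - 15^2)/1 = 26/1 = 26: (m_15, d_15) = (m_1, d_1) = (15, 26), so from here the quotients repeat a_1, ..., a_14; the period length is 14.
So sqrt(251) = [15; (1, 5, 2, 1, 2, 2, 15, 2, 2, 1, 2, 5, 1, 30)] with period length k = 14.
k is even, so the fundamental solution of x^2 - 251y^2 = 1 is (p_{k-1}, q_{k-1}) = (p_13, q_13); compute convergents through index 13.
Convergents (p_i = a_i*p_{i-1} + p_{i-2}, q_i = a_i*q_{i-1} + q_{i-2} with p_{-2}=0, p_{-1}=1, q_{-2}=1, q_{-1}=0):
  i=0: a_0=15, p_0 = 15*1 + 0 = 15, q_0 = 15*0 + 1 = 1.
  i=1: a_1=1, p_1 = 1*15 + 1 = 16, q_1 = 1*1 + 0 = 1.
  i=2: a_2=5, p_2 = 5*16 + 15 = 95, q_2 = 5*1 + 1 = 6.
  i=3: a_3=2, p_3 = 2*95 + 16 = 206, q_3 = 2*6 + 1 = 13.
  i=4: a_4=1, p_4 = 1*206 + 95 = 301, q_4 = 1*13 + 6 = 19.
  i=5: a_5=2, p_5 = 2*301 + 206 = 808, q_5 = 2*19 + 13 = 51.
  i=6: a_6=2, p_6 = 2*808 + 301 = 1917, q_6 = 2*51 + 19 = 121.
  i=7: a_7=15, p_7 = 15*1917 + 808 = 29563, q_7 = 15*121 + 51 = 1866.
  i=8: a_8=2, p_8 = 2*29563 + 1917 = 61043, q_8 = 2*1866 + 121 = 3853.
  i=9: a_9=2, p_9 = 2*61043 + 29563 = 151649, q_9 = 2*3853 + 1866 = 9572.
  i=10: a_10=1, p_10 = 1*151649 + 61043 = 212692, q_10 = 1*9572 + 3853 = 13425.
  i=11: a_11=2, p_11 = 2*212692 + 151649 = 577033, q_11 = 2*13425 + 9572 = 36422.
  i=12: a_12=5, p_12 = 5*577033 + 212692 = 3097857, q_12 = 5*36422 + 13425 = 195535.
  i=13: a_13=1, p_13 = 1*3097857 + 577033 = 3674890, q_13 = 1*195535 + 36422 = 231957.
Check: 3674890^2 - 251*231957^2 = 13504816512100 - 13504816512099 = 1, so (x, y) = (3674890, 231957) solves the equation, and by the theorem it is the least positive solution.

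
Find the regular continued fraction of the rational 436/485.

Run the Euclidean algorithm on 436 and 485; the successive quotients are the partial quotients a_0, a_1, ... (each step inverts the fractional part left over by the previous one):
  436 = 0*485 + 436, so a_0 = 0.
  485 = 1*436 + 49, so a_1 = 1.
  436 = 8*49 + 44, so a_2 = 8.
  49 = 1*44 + 5, so a_3 = 1.
  44 = 8*5 + 4, so a_4 = 8.
  5 = 1*4 + 1, so a_5 = 1.
  4 = 4*1 + 0, so a_6 = 4.
The remainder reaches 0 after 7 divisions, so the expansion has 7 partial quotients, read off in order.

[0; 1, 8, 1, 8, 1, 4]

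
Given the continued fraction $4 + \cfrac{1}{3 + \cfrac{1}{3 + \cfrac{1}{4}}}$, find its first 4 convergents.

Using the convergent recurrence p_i = a_i*p_{i-1} + p_{i-2}, q_i = a_i*q_{i-1} + q_{i-2} with p_{-2}=0, p_{-1}=1, q_{-2}=1, q_{-1}=0:
  i=0: a_0=4, p_0 = 4*1 + 0 = 4, q_0 = 4*0 + 1 = 1.
  i=1: a_1=3, p_1 = 3*4 + 1 = 13, q_1 = 3*1 + 0 = 3.
  i=2: a_2=3, p_2 = 3*13 + 4 = 43, q_2 = 3*3 + 1 = 10.
  i=3: a_3=4, p_3 = 4*43 + 13 = 185, q_3 = 4*10 + 3 = 43.

4/1, 13/3, 43/10, 185/43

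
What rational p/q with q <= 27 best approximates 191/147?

Expand x = 191/147 as a continued fraction with the Euclidean algorithm:
  191 = 1*147 + 44, so a_0 = 1.
  147 = 3*44 + 15, so a_1 = 3.
  44 = 2*15 + 14, so a_2 = 2.
  15 = 1*14 + 1, so a_3 = 1.
  14 = 14*1 + 0, so a_4 = 14.
so x = [1; 3, 2, 1, 14].
Convergents (p_i = a_i*p_{i-1} + p_{i-2}, q_i = a_i*q_{i-1} + q_{i-2} with p_{-2}=0, p_{-1}=1, q_{-2}=1, q_{-1}=0), until the denominator exceeds 27:
  i=0: a_0=1, p_0 = 1*1 + 0 = 1, q_0 = 1*0 + 1 = 1.
  i=1: a_1=3, p_1 = 3*1 + 1 = 4, q_1 = 3*1 + 0 = 3.
  i=2: a_2=2, p_2 = 2*4 + 1 = 9, q_2 = 2*3 + 1 = 7.
  i=3: a_3=1, p_3 = 1*9 + 4 = 13, q_3 = 1*7 + 3 = 10.
  i=4: a_4=14, p_4 = 14*13 + 9 = 191, q_4 = 14*10 + 7 = 147.
q_4 = 147 > 27, so the last convergent with denominator <= 27 is p_3/q_3 = 13/10.
The closest fraction with denominator <= 27 is either p_3/q_3 or the intermediate fraction (k*p_3 + p_2)/(k*q_3 + q_2) with the largest k >= 1 whose denominator stays <= 27; these approach x as k grows, and every other convergent or intermediate fraction in range is farther away.
Largest k: floor((27 - q_2)/q_3) = floor((27 - 7)/10) = 2.
That gives (2*13 + 9)/(2*10 + 7) = 35/27.
Compare the errors: |x - 13/10| = |191*10 - 13*147|/(147*10) = 1/1470, and |x - 35/27| = |191*27 - 35*147|/(147*27) = 12/3969.
Cross-multiplying, 1*3969 = 3969 < 17640 = 12*1470, so 1/1470 is smaller: the convergent 13/10 is closer to x than 35/27.

13/10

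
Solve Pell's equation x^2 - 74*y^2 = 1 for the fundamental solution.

(x, y) = (3699, 430)

First expand sqrt(74) as a continued fraction. With x_i = (sqrt(74) + m_i)/d_i and (m_0, d_0) = (0, 1): a_0 = floor(sqrt(74)) = 8, since 8^2 = 64 <= 74 < 81 = 9^2.
Iterate m_{i+1} = d_i*a_i - m_i, d_{i+1} = (74 - m_{i+1}^2)/d_i, a_{i+1} = floor((a_0 + m_{i+1})/d_{i+1}):
  m_1 = 1*8 - 0 = 8, d_1 = (74 - 8^2)/1 = 10/1 = 10, a_1 = floor((8 + 8)/10) = 1.
  m_2 = 10*1 - 8 = 2, d_2 = (74 - 2^2)/10 = 70/10 = 7, a_2 = floor((8 + 2)/7) = 1.
  m_3 = 7*1 - 2 = 5, d_3 = (74 - 5^2)/7 = 49/7 = 7, a_3 = floor((8 + 5)/7) = 1.
  m_4 = 7*1 - 5 = 2, d_4 = (74 - 2^2)/7 = 70/7 = 10, a_4 = floor((8 + 2)/10) = 1.
  m_5 = 10*1 - 2 = 8, d_5 = (74 - 8^2)/10 = 10/10 = 1, a_5 = floor((8 + 8)/1) = 16.
  m_6 = 1*16 - 8 = 8, d_6 = (74 - 8^2)/1 = 10/1 = 10: (m_6, d_6) = (m_1, d_1) = (8, 10), so from here the quotients repeat a_1, ..., a_5; the period length is 5.
So sqrt(74) = [8; (1, 1, 1, 1, 16)] with period length k = 5.
k is odd, so (p_{k-1}, q_{k-1}) only solves x^2 - 74y^2 = -1 and the fundamental solution of x^2 - 74y^2 = 1 is (p_{2k-1}, q_{2k-1}) = (p_9, q_9); compute convergents through index 9, running through the period twice.
Convergents (p_i = a_i*p_{i-1} + p_{i-2}, q_i = a_i*q_{i-1} + q_{i-2} with p_{-2}=0, p_{-1}=1, q_{-2}=1, q_{-1}=0):
  i=0: a_0=8, p_0 = 8*1 + 0 = 8, q_0 = 8*0 + 1 = 1.
  i=1: a_1=1, p_1 = 1*8 + 1 = 9, q_1 = 1*1 + 0 = 1.
  i=2: a_2=1, p_2 = 1*9 + 8 = 17, q_2 = 1*1 + 1 = 2.
  i=3: a_3=1, p_3 = 1*17 + 9 = 26, q_3 = 1*2 + 1 = 3.
  i=4: a_4=1, p_4 = 1*26 + 17 = 43, q_4 = 1*3 + 2 = 5.
  i=5: a_5=16, p_5 = 16*43 + 26 = 714, q_5 = 16*5 + 3 = 83.
  i=6: a_6=1, p_6 = 1*714 + 43 = 757, q_6 = 1*83 + 5 = 88.
  i=7: a_7=1, p_7 = 1*757 + 714 = 1471, q_7 = 1*88 + 83 = 171.
  i=8: a_8=1, p_8 = 1*1471 + 757 = 2228, q_8 = 1*171 + 88 = 259.
  i=9: a_9=1, p_9 = 1*2228 + 1471 = 3699, q_9 = 1*259 + 171 = 430.
Indeed p_4^2 - 74*q_4^2 = 1849 - 1850 = -1, not +1.
Check: 3699^2 - 74*430^2 = 13682601 - 13682600 = 1, so (x, y) = (3699, 430) solves the equation, and by the theorem it is the least positive solution.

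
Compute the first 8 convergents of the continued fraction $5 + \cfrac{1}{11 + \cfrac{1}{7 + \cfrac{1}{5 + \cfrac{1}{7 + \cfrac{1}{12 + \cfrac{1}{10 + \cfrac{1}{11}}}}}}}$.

Using the convergent recurrence p_i = a_i*p_{i-1} + p_{i-2}, q_i = a_i*q_{i-1} + q_{i-2} with p_{-2}=0, p_{-1}=1, q_{-2}=1, q_{-1}=0:
  i=0: a_0=5, p_0 = 5*1 + 0 = 5, q_0 = 5*0 + 1 = 1.
  i=1: a_1=11, p_1 = 11*5 + 1 = 56, q_1 = 11*1 + 0 = 11.
  i=2: a_2=7, p_2 = 7*56 + 5 = 397, q_2 = 7*11 + 1 = 78.
  i=3: a_3=5, p_3 = 5*397 + 56 = 2041, q_3 = 5*78 + 11 = 401.
  i=4: a_4=7, p_4 = 7*2041 + 397 = 14684, q_4 = 7*401 + 78 = 2885.
  i=5: a_5=12, p_5 = 12*14684 + 2041 = 178249, q_5 = 12*2885 + 401 = 35021.
  i=6: a_6=10, p_6 = 10*178249 + 14684 = 1797174, q_6 = 10*35021 + 2885 = 353095.
  i=7: a_7=11, p_7 = 11*1797174 + 178249 = 19947163, q_7 = 11*353095 + 35021 = 3919066.

5/1, 56/11, 397/78, 2041/401, 14684/2885, 178249/35021, 1797174/353095, 19947163/3919066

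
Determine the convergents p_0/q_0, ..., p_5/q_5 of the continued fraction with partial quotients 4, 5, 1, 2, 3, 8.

Using the convergent recurrence p_i = a_i*p_{i-1} + p_{i-2}, q_i = a_i*q_{i-1} + q_{i-2} with p_{-2}=0, p_{-1}=1, q_{-2}=1, q_{-1}=0:
  i=0: a_0=4, p_0 = 4*1 + 0 = 4, q_0 = 4*0 + 1 = 1.
  i=1: a_1=5, p_1 = 5*4 + 1 = 21, q_1 = 5*1 + 0 = 5.
  i=2: a_2=1, p_2 = 1*21 + 4 = 25, q_2 = 1*5 + 1 = 6.
  i=3: a_3=2, p_3 = 2*25 + 21 = 71, q_3 = 2*6 + 5 = 17.
  i=4: a_4=3, p_4 = 3*71 + 25 = 238, q_4 = 3*17 + 6 = 57.
  i=5: a_5=8, p_5 = 8*238 + 71 = 1975, q_5 = 8*57 + 17 = 473.

4/1, 21/5, 25/6, 71/17, 238/57, 1975/473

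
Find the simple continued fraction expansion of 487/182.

[2; 1, 2, 11, 1, 4]

Run the Euclidean algorithm on 487 and 182; the successive quotients are the partial quotients a_0, a_1, ... (each step inverts the fractional part left over by the previous one):
  487 = 2*182 + 123, so a_0 = 2.
  182 = 1*123 + 59, so a_1 = 1.
  123 = 2*59 + 5, so a_2 = 2.
  59 = 11*5 + 4, so a_3 = 11.
  5 = 1*4 + 1, so a_4 = 1.
  4 = 4*1 + 0, so a_5 = 4.
The remainder reaches 0 after 6 divisions, so the expansion has 6 partial quotients, read off in order.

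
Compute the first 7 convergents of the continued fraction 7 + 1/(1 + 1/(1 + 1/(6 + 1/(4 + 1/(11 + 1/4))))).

7/1, 8/1, 15/2, 98/13, 407/54, 4575/607, 18707/2482

Using the convergent recurrence p_i = a_i*p_{i-1} + p_{i-2}, q_i = a_i*q_{i-1} + q_{i-2} with p_{-2}=0, p_{-1}=1, q_{-2}=1, q_{-1}=0:
  i=0: a_0=7, p_0 = 7*1 + 0 = 7, q_0 = 7*0 + 1 = 1.
  i=1: a_1=1, p_1 = 1*7 + 1 = 8, q_1 = 1*1 + 0 = 1.
  i=2: a_2=1, p_2 = 1*8 + 7 = 15, q_2 = 1*1 + 1 = 2.
  i=3: a_3=6, p_3 = 6*15 + 8 = 98, q_3 = 6*2 + 1 = 13.
  i=4: a_4=4, p_4 = 4*98 + 15 = 407, q_4 = 4*13 + 2 = 54.
  i=5: a_5=11, p_5 = 11*407 + 98 = 4575, q_5 = 11*54 + 13 = 607.
  i=6: a_6=4, p_6 = 4*4575 + 407 = 18707, q_6 = 4*607 + 54 = 2482.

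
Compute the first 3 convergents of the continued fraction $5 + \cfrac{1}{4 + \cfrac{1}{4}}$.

5/1, 21/4, 89/17

Using the convergent recurrence p_i = a_i*p_{i-1} + p_{i-2}, q_i = a_i*q_{i-1} + q_{i-2} with p_{-2}=0, p_{-1}=1, q_{-2}=1, q_{-1}=0:
  i=0: a_0=5, p_0 = 5*1 + 0 = 5, q_0 = 5*0 + 1 = 1.
  i=1: a_1=4, p_1 = 4*5 + 1 = 21, q_1 = 4*1 + 0 = 4.
  i=2: a_2=4, p_2 = 4*21 + 5 = 89, q_2 = 4*4 + 1 = 17.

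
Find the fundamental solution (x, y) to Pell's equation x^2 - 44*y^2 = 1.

First expand sqrt(44) as a continued fraction. With x_i = (sqrt(44) + m_i)/d_i and (m_0, d_0) = (0, 1): a_0 = floor(sqrt(44)) = 6, since 6^2 = 36 <= 44 < 49 = 7^2.
Iterate m_{i+1} = d_i*a_i - m_i, d_{i+1} = (44 - m_{i+1}^2)/d_i, a_{i+1} = floor((a_0 + m_{i+1})/d_{i+1}):
  m_1 = 1*6 - 0 = 6, d_1 = (44 - 6^2)/1 = 8/1 = 8, a_1 = floor((6 + 6)/8) = 1.
  m_2 = 8*1 - 6 = 2, d_2 = (44 - 2^2)/8 = 40/8 = 5, a_2 = floor((6 + 2)/5) = 1.
  m_3 = 5*1 - 2 = 3, d_3 = (44 - 3^2)/5 = 35/5 = 7, a_3 = floor((6 + 3)/7) = 1.
  m_4 = 7*1 - 3 = 4, d_4 = (44 - 4^2)/7 = 28/7 = 4, a_4 = floor((6 + 4)/4) = 2.
  m_5 = 4*2 - 4 = 4, d_5 = (44 - 4^2)/4 = 28/4 = 7, a_5 = floor((6 + 4)/7) = 1.
  m_6 = 7*1 - 4 = 3, d_6 = (44 - 3^2)/7 = 35/7 = 5, a_6 = floor((6 + 3)/5) = 1.
  m_7 = 5*1 - 3 = 2, d_7 = (44 - 2^2)/5 = 40/5 = 8, a_7 = floor((6 + 2)/8) = 1.
  m_8 = 8*1 - 2 = 6, d_8 = (44 - 6^2)/8 = 8/8 = 1, a_8 = floor((6 + 6)/1) = 12.
  m_9 = 1*12 - 6 = 6, d_9 = (44 - 6^2)/1 = 8/1 = 8: (m_9, d_9) = (m_1, d_1) = (6, 8), so from here the quotients repeat a_1, ..., a_8; the period length is 8.
So sqrt(44) = [6; (1, 1, 1, 2, 1, 1, 1, 12)] with period length k = 8.
k is even, so the fundamental solution of x^2 - 44y^2 = 1 is (p_{k-1}, q_{k-1}) = (p_7, q_7); compute convergents through index 7.
Convergents (p_i = a_i*p_{i-1} + p_{i-2}, q_i = a_i*q_{i-1} + q_{i-2} with p_{-2}=0, p_{-1}=1, q_{-2}=1, q_{-1}=0):
  i=0: a_0=6, p_0 = 6*1 + 0 = 6, q_0 = 6*0 + 1 = 1.
  i=1: a_1=1, p_1 = 1*6 + 1 = 7, q_1 = 1*1 + 0 = 1.
  i=2: a_2=1, p_2 = 1*7 + 6 = 13, q_2 = 1*1 + 1 = 2.
  i=3: a_3=1, p_3 = 1*13 + 7 = 20, q_3 = 1*2 + 1 = 3.
  i=4: a_4=2, p_4 = 2*20 + 13 = 53, q_4 = 2*3 + 2 = 8.
  i=5: a_5=1, p_5 = 1*53 + 20 = 73, q_5 = 1*8 + 3 = 11.
  i=6: a_6=1, p_6 = 1*73 + 53 = 126, q_6 = 1*11 + 8 = 19.
  i=7: a_7=1, p_7 = 1*126 + 73 = 199, q_7 = 1*19 + 11 = 30.
Check: 199^2 - 44*30^2 = 39601 - 39600 = 1, so (x, y) = (199, 30) solves the equation, and by the theorem it is the least positive solution.

(x, y) = (199, 30)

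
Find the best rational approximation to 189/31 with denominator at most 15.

Expand x = 189/31 as a continued fraction with the Euclidean algorithm:
  189 = 6*31 + 3, so a_0 = 6.
  31 = 10*3 + 1, so a_1 = 10.
  3 = 3*1 + 0, so a_2 = 3.
so x = [6; 10, 3].
Convergents (p_i = a_i*p_{i-1} + p_{i-2}, q_i = a_i*q_{i-1} + q_{i-2} with p_{-2}=0, p_{-1}=1, q_{-2}=1, q_{-1}=0), until the denominator exceeds 15:
  i=0: a_0=6, p_0 = 6*1 + 0 = 6, q_0 = 6*0 + 1 = 1.
  i=1: a_1=10, p_1 = 10*6 + 1 = 61, q_1 = 10*1 + 0 = 10.
  i=2: a_2=3, p_2 = 3*61 + 6 = 189, q_2 = 3*10 + 1 = 31.
q_2 = 31 > 15, so the last convergent with denominator <= 15 is p_1/q_1 = 61/10.
The closest fraction with denominator <= 15 is either p_1/q_1 or the intermediate fraction (k*p_1 + p_0)/(k*q_1 + q_0) with the largest k >= 1 whose denominator stays <= 15; these approach x as k grows, and every other convergent or intermediate fraction in range is farther away.
Largest k: floor((15 - q_0)/q_1) = floor((15 - 1)/10) = 1.
That gives (1*61 + 6)/(1*10 + 1) = 67/11.
Compare the errors: |x - 61/10| = |189*10 - 61*31|/(31*10) = 1/310, and |x - 67/11| = |189*11 - 67*31|/(31*11) = 2/341.
Cross-multiplying, 1*341 = 341 < 620 = 2*310, so 1/310 is smaller: the convergent 61/10 is closer to x than 67/11.

61/10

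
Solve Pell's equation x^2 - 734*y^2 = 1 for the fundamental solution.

First expand sqrt(734) as a continued fraction. With x_i = (sqrt(734) + m_i)/d_i and (m_0, d_0) = (0, 1): a_0 = floor(sqrt(734)) = 27, since 27^2 = 729 <= 734 < 784 = 28^2.
Iterate m_{i+1} = d_i*a_i - m_i, d_{i+1} = (734 - m_{i+1}^2)/d_i, a_{i+1} = floor((a_0 + m_{i+1})/d_{i+1}):
  m_1 = 1*27 - 0 = 27, d_1 = (734 - 27^2)/1 = 5/1 = 5, a_1 = floor((27 + 27)/5) = 10.
  m_2 = 5*10 - 27 = 23, d_2 = (734 - 23^2)/5 = 205/5 = 41, a_2 = floor((27 + 23)/41) = 1.
  m_3 = 41*1 - 23 = 18, d_3 = (734 - 18^2)/41 = 410/41 = 10, a_3 = floor((27 + 18)/10) = 4.
  m_4 = 10*4 - 18 = 22, d_4 = (734 - 22^2)/10 = 250/10 = 25, a_4 = floor((27 + 22)/25) = 1.
  m_5 = 25*1 - 22 = 3, d_5 = (734 - 3^2)/25 = 725/25 = 29, a_5 = floor((27 + 3)/29) = 1.
  m_6 = 29*1 - 3 = 26, d_6 = (734 - 26^2)/29 = 58/29 = 2, a_6 = floor((27 + 26)/2) = 26.
  m_7 = 2*26 - 26 = 26, d_7 = (734 - 26^2)/2 = 58/2 = 29, a_7 = floor((27 + 26)/29) = 1.
  m_8 = 29*1 - 26 = 3, d_8 = (734 - 3^2)/29 = 725/29 = 25, a_8 = floor((27 + 3)/25) = 1.
  m_9 = 25*1 - 3 = 22, d_9 = (734 - 22^2)/25 = 250/25 = 10, a_9 = floor((27 + 22)/10) = 4.
  m_10 = 10*4 - 22 = 18, d_10 = (734 - 18^2)/10 = 410/10 = 41, a_10 = floor((27 + 18)/41) = 1.
  m_11 = 41*1 - 18 = 23, d_11 = (734 - 23^2)/41 = 205/41 = 5, a_11 = floor((27 + 23)/5) = 10.
  m_12 = 5*10 - 23 = 27, d_12 = (734 - 27^2)/5 = 5/5 = 1, a_12 = floor((27 + 27)/1) = 54.
  m_13 = 1*54 - 27 = 27, d_13 = (734 - 27^2)/1 = 5/1 = 5: (m_13, d_13) = (m_1, d_1) = (27, 5), so from here the quotients repeat a_1, ..., a_12; the period length is 12.
So sqrt(734) = [27; (10, 1, 4, 1, 1, 26, 1, 1, 4, 1, 10, 54)] with period length k = 12.
k is even, so the fundamental solution of x^2 - 734y^2 = 1 is (p_{k-1}, q_{k-1}) = (p_11, q_11); compute convergents through index 11.
Convergents (p_i = a_i*p_{i-1} + p_{i-2}, q_i = a_i*q_{i-1} + q_{i-2} with p_{-2}=0, p_{-1}=1, q_{-2}=1, q_{-1}=0):
  i=0: a_0=27, p_0 = 27*1 + 0 = 27, q_0 = 27*0 + 1 = 1.
  i=1: a_1=10, p_1 = 10*27 + 1 = 271, q_1 = 10*1 + 0 = 10.
  i=2: a_2=1, p_2 = 1*271 + 27 = 298, q_2 = 1*10 + 1 = 11.
  i=3: a_3=4, p_3 = 4*298 + 271 = 1463, q_3 = 4*11 + 10 = 54.
  i=4: a_4=1, p_4 = 1*1463 + 298 = 1761, q_4 = 1*54 + 11 = 65.
  i=5: a_5=1, p_5 = 1*1761 + 1463 = 3224, q_5 = 1*65 + 54 = 119.
  i=6: a_6=26, p_6 = 26*3224 + 1761 = 85585, q_6 = 26*119 + 65 = 3159.
  i=7: a_7=1, p_7 = 1*85585 + 3224 = 88809, q_7 = 1*3159 + 119 = 3278.
  i=8: a_8=1, p_8 = 1*88809 + 85585 = 174394, q_8 = 1*3278 + 3159 = 6437.
  i=9: a_9=4, p_9 = 4*174394 + 88809 = 786385, q_9 = 4*6437 + 3278 = 29026.
  i=10: a_10=1, p_10 = 1*786385 + 174394 = 960779, q_10 = 1*29026 + 6437 = 35463.
  i=11: a_11=10, p_11 = 10*960779 + 786385 = 10394175, q_11 = 10*35463 + 29026 = 383656.
Check: 10394175^2 - 734*383656^2 = 108038873930625 - 108038873930624 = 1, so (x, y) = (10394175, 383656) solves the equation, and by the theorem it is the least positive solution.

(x, y) = (10394175, 383656)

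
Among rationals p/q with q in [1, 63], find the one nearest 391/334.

Expand x = 391/334 as a continued fraction with the Euclidean algorithm:
  391 = 1*334 + 57, so a_0 = 1.
  334 = 5*57 + 49, so a_1 = 5.
  57 = 1*49 + 8, so a_2 = 1.
  49 = 6*8 + 1, so a_3 = 6.
  8 = 8*1 + 0, so a_4 = 8.
so x = [1; 5, 1, 6, 8].
Convergents (p_i = a_i*p_{i-1} + p_{i-2}, q_i = a_i*q_{i-1} + q_{i-2} with p_{-2}=0, p_{-1}=1, q_{-2}=1, q_{-1}=0), until the denominator exceeds 63:
  i=0: a_0=1, p_0 = 1*1 + 0 = 1, q_0 = 1*0 + 1 = 1.
  i=1: a_1=5, p_1 = 5*1 + 1 = 6, q_1 = 5*1 + 0 = 5.
  i=2: a_2=1, p_2 = 1*6 + 1 = 7, q_2 = 1*5 + 1 = 6.
  i=3: a_3=6, p_3 = 6*7 + 6 = 48, q_3 = 6*6 + 5 = 41.
  i=4: a_4=8, p_4 = 8*48 + 7 = 391, q_4 = 8*41 + 6 = 334.
q_4 = 334 > 63, so the last convergent with denominator <= 63 is p_3/q_3 = 48/41.
The closest fraction with denominator <= 63 is either p_3/q_3 or the intermediate fraction (k*p_3 + p_2)/(k*q_3 + q_2) with the largest k >= 1 whose denominator stays <= 63; these approach x as k grows, and every other convergent or intermediate fraction in range is farther away.
Largest k: floor((63 - q_2)/q_3) = floor((63 - 6)/41) = 1.
That gives (1*48 + 7)/(1*41 + 6) = 55/47.
Compare the errors: |x - 48/41| = |391*41 - 48*334|/(334*41) = 1/13694, and |x - 55/47| = |391*47 - 55*334|/(334*47) = 7/15698.
Cross-multiplying, 1*15698 = 15698 < 95858 = 7*13694, so 1/13694 is smaller: the convergent 48/41 is closer to x than 55/47.

48/41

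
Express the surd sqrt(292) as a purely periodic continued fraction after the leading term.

[17; (11, 2, 1, 3, 8, 3, 1, 2, 11, 34)]

Write x_i = (sqrt(292) + m_i)/d_i with (m_0, d_0) = (0, 1). a_0 = floor(sqrt(292)) = 17, since 17^2 = 289 <= 292 < 324 = 18^2.
Iterate m_{i+1} = d_i*a_i - m_i, d_{i+1} = (292 - m_{i+1}^2)/d_i, a_{i+1} = floor((a_0 + m_{i+1})/d_{i+1}):
  m_1 = 1*17 - 0 = 17, d_1 = (292 - 17^2)/1 = 3/1 = 3, a_1 = floor((17 + 17)/3) = 11.
  m_2 = 3*11 - 17 = 16, d_2 = (292 - 16^2)/3 = 36/3 = 12, a_2 = floor((17 + 16)/12) = 2.
  m_3 = 12*2 - 16 = 8, d_3 = (292 - 8^2)/12 = 228/12 = 19, a_3 = floor((17 + 8)/19) = 1.
  m_4 = 19*1 - 8 = 11, d_4 = (292 - 11^2)/19 = 171/19 = 9, a_4 = floor((17 + 11)/9) = 3.
  m_5 = 9*3 - 11 = 16, d_5 = (292 - 16^2)/9 = 36/9 = 4, a_5 = floor((17 + 16)/4) = 8.
  m_6 = 4*8 - 16 = 16, d_6 = (292 - 16^2)/4 = 36/4 = 9, a_6 = floor((17 + 16)/9) = 3.
  m_7 = 9*3 - 16 = 11, d_7 = (292 - 11^2)/9 = 171/9 = 19, a_7 = floor((17 + 11)/19) = 1.
  m_8 = 19*1 - 11 = 8, d_8 = (292 - 8^2)/19 = 228/19 = 12, a_8 = floor((17 + 8)/12) = 2.
  m_9 = 12*2 - 8 = 16, d_9 = (292 - 16^2)/12 = 36/12 = 3, a_9 = floor((17 + 16)/3) = 11.
  m_10 = 3*11 - 16 = 17, d_10 = (292 - 17^2)/3 = 3/3 = 1, a_10 = floor((17 + 17)/1) = 34.
  m_11 = 1*34 - 17 = 17, d_11 = (292 - 17^2)/1 = 3/1 = 3: (m_11, d_11) = (m_1, d_1) = (17, 3), so from here the quotients repeat a_1, ..., a_10; the period length is 10.
Hence the expansion of sqrt(292) is a_0 = 17 followed by the repeating block 11, 2, 1, 3, 8, 3, 1, 2, 11, 34 (period 10).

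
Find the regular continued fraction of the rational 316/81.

[3; 1, 9, 8]

Run the Euclidean algorithm on 316 and 81; the successive quotients are the partial quotients a_0, a_1, ... (each step inverts the fractional part left over by the previous one):
  316 = 3*81 + 73, so a_0 = 3.
  81 = 1*73 + 8, so a_1 = 1.
  73 = 9*8 + 1, so a_2 = 9.
  8 = 8*1 + 0, so a_3 = 8.
The remainder reaches 0 after 4 divisions, so the expansion has 4 partial quotients, read off in order.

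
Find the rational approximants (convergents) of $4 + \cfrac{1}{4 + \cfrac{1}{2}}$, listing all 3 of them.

Using the convergent recurrence p_i = a_i*p_{i-1} + p_{i-2}, q_i = a_i*q_{i-1} + q_{i-2} with p_{-2}=0, p_{-1}=1, q_{-2}=1, q_{-1}=0:
  i=0: a_0=4, p_0 = 4*1 + 0 = 4, q_0 = 4*0 + 1 = 1.
  i=1: a_1=4, p_1 = 4*4 + 1 = 17, q_1 = 4*1 + 0 = 4.
  i=2: a_2=2, p_2 = 2*17 + 4 = 38, q_2 = 2*4 + 1 = 9.

4/1, 17/4, 38/9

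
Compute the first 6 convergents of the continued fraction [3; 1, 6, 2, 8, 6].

3/1, 4/1, 27/7, 58/15, 491/127, 3004/777

Using the convergent recurrence p_i = a_i*p_{i-1} + p_{i-2}, q_i = a_i*q_{i-1} + q_{i-2} with p_{-2}=0, p_{-1}=1, q_{-2}=1, q_{-1}=0:
  i=0: a_0=3, p_0 = 3*1 + 0 = 3, q_0 = 3*0 + 1 = 1.
  i=1: a_1=1, p_1 = 1*3 + 1 = 4, q_1 = 1*1 + 0 = 1.
  i=2: a_2=6, p_2 = 6*4 + 3 = 27, q_2 = 6*1 + 1 = 7.
  i=3: a_3=2, p_3 = 2*27 + 4 = 58, q_3 = 2*7 + 1 = 15.
  i=4: a_4=8, p_4 = 8*58 + 27 = 491, q_4 = 8*15 + 7 = 127.
  i=5: a_5=6, p_5 = 6*491 + 58 = 3004, q_5 = 6*127 + 15 = 777.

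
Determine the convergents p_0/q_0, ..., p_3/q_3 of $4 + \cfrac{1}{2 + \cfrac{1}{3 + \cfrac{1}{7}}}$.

4/1, 9/2, 31/7, 226/51

Using the convergent recurrence p_i = a_i*p_{i-1} + p_{i-2}, q_i = a_i*q_{i-1} + q_{i-2} with p_{-2}=0, p_{-1}=1, q_{-2}=1, q_{-1}=0:
  i=0: a_0=4, p_0 = 4*1 + 0 = 4, q_0 = 4*0 + 1 = 1.
  i=1: a_1=2, p_1 = 2*4 + 1 = 9, q_1 = 2*1 + 0 = 2.
  i=2: a_2=3, p_2 = 3*9 + 4 = 31, q_2 = 3*2 + 1 = 7.
  i=3: a_3=7, p_3 = 7*31 + 9 = 226, q_3 = 7*7 + 2 = 51.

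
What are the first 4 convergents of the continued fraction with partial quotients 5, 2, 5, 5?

Using the convergent recurrence p_i = a_i*p_{i-1} + p_{i-2}, q_i = a_i*q_{i-1} + q_{i-2} with p_{-2}=0, p_{-1}=1, q_{-2}=1, q_{-1}=0:
  i=0: a_0=5, p_0 = 5*1 + 0 = 5, q_0 = 5*0 + 1 = 1.
  i=1: a_1=2, p_1 = 2*5 + 1 = 11, q_1 = 2*1 + 0 = 2.
  i=2: a_2=5, p_2 = 5*11 + 5 = 60, q_2 = 5*2 + 1 = 11.
  i=3: a_3=5, p_3 = 5*60 + 11 = 311, q_3 = 5*11 + 2 = 57.

5/1, 11/2, 60/11, 311/57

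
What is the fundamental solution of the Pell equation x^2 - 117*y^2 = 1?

(x, y) = (649, 60)

First expand sqrt(117) as a continued fraction. With x_i = (sqrt(117) + m_i)/d_i and (m_0, d_0) = (0, 1): a_0 = floor(sqrt(117)) = 10, since 10^2 = 100 <= 117 < 121 = 11^2.
Iterate m_{i+1} = d_i*a_i - m_i, d_{i+1} = (117 - m_{i+1}^2)/d_i, a_{i+1} = floor((a_0 + m_{i+1})/d_{i+1}):
  m_1 = 1*10 - 0 = 10, d_1 = (117 - 10^2)/1 = 17/1 = 17, a_1 = floor((10 + 10)/17) = 1.
  m_2 = 17*1 - 10 = 7, d_2 = (117 - 7^2)/17 = 68/17 = 4, a_2 = floor((10 + 7)/4) = 4.
  m_3 = 4*4 - 7 = 9, d_3 = (117 - 9^2)/4 = 36/4 = 9, a_3 = floor((10 + 9)/9) = 2.
  m_4 = 9*2 - 9 = 9, d_4 = (117 - 9^2)/9 = 36/9 = 4, a_4 = floor((10 + 9)/4) = 4.
  m_5 = 4*4 - 9 = 7, d_5 = (117 - 7^2)/4 = 68/4 = 17, a_5 = floor((10 + 7)/17) = 1.
  m_6 = 17*1 - 7 = 10, d_6 = (117 - 10^2)/17 = 17/17 = 1, a_6 = floor((10 + 10)/1) = 20.
  m_7 = 1*20 - 10 = 10, d_7 = (117 - 10^2)/1 = 17/1 = 17: (m_7, d_7) = (m_1, d_1) = (10, 17), so from here the quotients repeat a_1, ..., a_6; the period length is 6.
So sqrt(117) = [10; (1, 4, 2, 4, 1, 20)] with period length k = 6.
k is even, so the fundamental solution of x^2 - 117y^2 = 1 is (p_{k-1}, q_{k-1}) = (p_5, q_5); compute convergents through index 5.
Convergents (p_i = a_i*p_{i-1} + p_{i-2}, q_i = a_i*q_{i-1} + q_{i-2} with p_{-2}=0, p_{-1}=1, q_{-2}=1, q_{-1}=0):
  i=0: a_0=10, p_0 = 10*1 + 0 = 10, q_0 = 10*0 + 1 = 1.
  i=1: a_1=1, p_1 = 1*10 + 1 = 11, q_1 = 1*1 + 0 = 1.
  i=2: a_2=4, p_2 = 4*11 + 10 = 54, q_2 = 4*1 + 1 = 5.
  i=3: a_3=2, p_3 = 2*54 + 11 = 119, q_3 = 2*5 + 1 = 11.
  i=4: a_4=4, p_4 = 4*119 + 54 = 530, q_4 = 4*11 + 5 = 49.
  i=5: a_5=1, p_5 = 1*530 + 119 = 649, q_5 = 1*49 + 11 = 60.
Check: 649^2 - 117*60^2 = 421201 - 421200 = 1, so (x, y) = (649, 60) solves the equation, and by the theorem it is the least positive solution.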